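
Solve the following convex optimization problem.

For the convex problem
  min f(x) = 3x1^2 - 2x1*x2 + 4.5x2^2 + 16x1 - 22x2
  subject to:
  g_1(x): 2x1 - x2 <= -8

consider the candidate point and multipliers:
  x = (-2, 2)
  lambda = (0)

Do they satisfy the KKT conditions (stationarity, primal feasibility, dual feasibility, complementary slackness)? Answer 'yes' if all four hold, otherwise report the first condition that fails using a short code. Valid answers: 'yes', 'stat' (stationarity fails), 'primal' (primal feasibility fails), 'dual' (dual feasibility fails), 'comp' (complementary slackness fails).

Gradient of f: grad f(x) = Q x + c = (0, 0)
Constraint values g_i(x) = a_i^T x - b_i:
  g_1((-2, 2)) = 2
Stationarity residual: grad f(x) + sum_i lambda_i a_i = (0, 0)
  -> stationarity OK
Primal feasibility (all g_i <= 0): FAILS
Dual feasibility (all lambda_i >= 0): OK
Complementary slackness (lambda_i * g_i(x) = 0 for all i): OK

Verdict: the first failing condition is primal_feasibility -> primal.

primal


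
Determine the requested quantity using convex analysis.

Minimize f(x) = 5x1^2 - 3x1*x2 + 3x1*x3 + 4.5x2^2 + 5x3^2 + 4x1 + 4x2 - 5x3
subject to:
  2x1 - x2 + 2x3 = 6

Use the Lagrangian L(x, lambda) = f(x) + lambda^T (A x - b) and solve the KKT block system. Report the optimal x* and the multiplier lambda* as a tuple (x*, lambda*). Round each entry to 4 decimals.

Form the Lagrangian:
  L(x, lambda) = (1/2) x^T Q x + c^T x + lambda^T (A x - b)
Stationarity (grad_x L = 0): Q x + c + A^T lambda = 0.
Primal feasibility: A x = b.

This gives the KKT block system:
  [ Q   A^T ] [ x     ]   [-c ]
  [ A    0  ] [ lambda ] = [ b ]

Solving the linear system:
  x*      = (0.2589, -1.2884, 2.0968)
  lambda* = (-8.3726)
  f(x*)   = 17.8168

x* = (0.2589, -1.2884, 2.0968), lambda* = (-8.3726)


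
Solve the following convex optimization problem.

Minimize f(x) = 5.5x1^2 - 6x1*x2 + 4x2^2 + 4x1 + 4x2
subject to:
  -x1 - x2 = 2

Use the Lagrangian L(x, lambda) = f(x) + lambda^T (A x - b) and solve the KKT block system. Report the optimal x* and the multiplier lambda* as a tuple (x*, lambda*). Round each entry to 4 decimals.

Form the Lagrangian:
  L(x, lambda) = (1/2) x^T Q x + c^T x + lambda^T (A x - b)
Stationarity (grad_x L = 0): Q x + c + A^T lambda = 0.
Primal feasibility: A x = b.

This gives the KKT block system:
  [ Q   A^T ] [ x     ]   [-c ]
  [ A    0  ] [ lambda ] = [ b ]

Solving the linear system:
  x*      = (-0.9032, -1.0968)
  lambda* = (0.6452)
  f(x*)   = -4.6452

x* = (-0.9032, -1.0968), lambda* = (0.6452)


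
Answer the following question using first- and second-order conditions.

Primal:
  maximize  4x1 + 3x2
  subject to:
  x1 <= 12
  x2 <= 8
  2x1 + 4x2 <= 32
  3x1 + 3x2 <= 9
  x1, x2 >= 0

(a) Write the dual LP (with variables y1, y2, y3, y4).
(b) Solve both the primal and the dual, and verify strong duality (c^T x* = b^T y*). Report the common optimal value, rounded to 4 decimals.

The standard primal-dual pair for 'max c^T x s.t. A x <= b, x >= 0' is:
  Dual:  min b^T y  s.t.  A^T y >= c,  y >= 0.

So the dual LP is:
  minimize  12y1 + 8y2 + 32y3 + 9y4
  subject to:
    y1 + 2y3 + 3y4 >= 4
    y2 + 4y3 + 3y4 >= 3
    y1, y2, y3, y4 >= 0

Solving the primal: x* = (3, 0).
  primal value c^T x* = 12.
Solving the dual: y* = (0, 0, 0, 1.3333).
  dual value b^T y* = 12.
Strong duality: c^T x* = b^T y*. Confirmed.

12


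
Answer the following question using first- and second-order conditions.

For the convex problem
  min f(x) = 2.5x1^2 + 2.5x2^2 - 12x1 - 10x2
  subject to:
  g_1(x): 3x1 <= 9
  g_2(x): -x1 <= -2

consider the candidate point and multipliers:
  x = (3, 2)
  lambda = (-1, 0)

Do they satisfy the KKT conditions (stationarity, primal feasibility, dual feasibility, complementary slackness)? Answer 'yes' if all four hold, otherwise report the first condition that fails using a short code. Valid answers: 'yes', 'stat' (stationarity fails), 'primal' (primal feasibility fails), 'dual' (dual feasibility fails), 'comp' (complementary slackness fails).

Gradient of f: grad f(x) = Q x + c = (3, 0)
Constraint values g_i(x) = a_i^T x - b_i:
  g_1((3, 2)) = 0
  g_2((3, 2)) = -1
Stationarity residual: grad f(x) + sum_i lambda_i a_i = (0, 0)
  -> stationarity OK
Primal feasibility (all g_i <= 0): OK
Dual feasibility (all lambda_i >= 0): FAILS
Complementary slackness (lambda_i * g_i(x) = 0 for all i): OK

Verdict: the first failing condition is dual_feasibility -> dual.

dual


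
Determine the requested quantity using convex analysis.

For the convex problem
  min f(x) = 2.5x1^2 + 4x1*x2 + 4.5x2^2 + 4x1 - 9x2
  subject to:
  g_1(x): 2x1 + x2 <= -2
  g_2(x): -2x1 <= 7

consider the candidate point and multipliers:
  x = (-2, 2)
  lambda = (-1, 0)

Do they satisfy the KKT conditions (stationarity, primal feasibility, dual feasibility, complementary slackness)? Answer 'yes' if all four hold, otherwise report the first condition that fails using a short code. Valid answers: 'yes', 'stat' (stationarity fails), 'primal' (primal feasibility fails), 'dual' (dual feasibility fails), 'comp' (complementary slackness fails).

Gradient of f: grad f(x) = Q x + c = (2, 1)
Constraint values g_i(x) = a_i^T x - b_i:
  g_1((-2, 2)) = 0
  g_2((-2, 2)) = -3
Stationarity residual: grad f(x) + sum_i lambda_i a_i = (0, 0)
  -> stationarity OK
Primal feasibility (all g_i <= 0): OK
Dual feasibility (all lambda_i >= 0): FAILS
Complementary slackness (lambda_i * g_i(x) = 0 for all i): OK

Verdict: the first failing condition is dual_feasibility -> dual.

dual


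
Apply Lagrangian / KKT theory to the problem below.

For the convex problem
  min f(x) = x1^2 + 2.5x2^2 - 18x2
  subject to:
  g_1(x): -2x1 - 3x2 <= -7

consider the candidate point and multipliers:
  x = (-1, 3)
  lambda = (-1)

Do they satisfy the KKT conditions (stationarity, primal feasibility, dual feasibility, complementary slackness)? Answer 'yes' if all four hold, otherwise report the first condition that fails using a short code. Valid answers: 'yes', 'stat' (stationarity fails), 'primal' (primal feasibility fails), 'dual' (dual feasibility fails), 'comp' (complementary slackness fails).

Gradient of f: grad f(x) = Q x + c = (-2, -3)
Constraint values g_i(x) = a_i^T x - b_i:
  g_1((-1, 3)) = 0
Stationarity residual: grad f(x) + sum_i lambda_i a_i = (0, 0)
  -> stationarity OK
Primal feasibility (all g_i <= 0): OK
Dual feasibility (all lambda_i >= 0): FAILS
Complementary slackness (lambda_i * g_i(x) = 0 for all i): OK

Verdict: the first failing condition is dual_feasibility -> dual.

dual


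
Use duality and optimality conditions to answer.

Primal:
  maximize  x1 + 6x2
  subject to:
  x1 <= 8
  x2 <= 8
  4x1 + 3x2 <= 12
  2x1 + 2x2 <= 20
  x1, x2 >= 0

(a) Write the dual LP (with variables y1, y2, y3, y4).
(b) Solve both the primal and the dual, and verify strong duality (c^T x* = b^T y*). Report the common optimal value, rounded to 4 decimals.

The standard primal-dual pair for 'max c^T x s.t. A x <= b, x >= 0' is:
  Dual:  min b^T y  s.t.  A^T y >= c,  y >= 0.

So the dual LP is:
  minimize  8y1 + 8y2 + 12y3 + 20y4
  subject to:
    y1 + 4y3 + 2y4 >= 1
    y2 + 3y3 + 2y4 >= 6
    y1, y2, y3, y4 >= 0

Solving the primal: x* = (0, 4).
  primal value c^T x* = 24.
Solving the dual: y* = (0, 0, 2, 0).
  dual value b^T y* = 24.
Strong duality: c^T x* = b^T y*. Confirmed.

24


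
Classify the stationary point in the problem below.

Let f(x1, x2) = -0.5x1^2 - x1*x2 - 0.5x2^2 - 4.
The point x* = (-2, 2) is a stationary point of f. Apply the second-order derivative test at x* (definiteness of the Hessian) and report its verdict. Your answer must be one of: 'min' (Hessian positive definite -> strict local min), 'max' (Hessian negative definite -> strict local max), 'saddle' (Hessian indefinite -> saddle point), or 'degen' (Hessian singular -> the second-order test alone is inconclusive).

Compute the Hessian H = grad^2 f:
  H = [[-1, -1], [-1, -1]]
Verify stationarity: grad f(x*) = H x* + g = (0, 0).
Eigenvalues of H: -2, 0.
H has a zero eigenvalue (singular; negative semidefinite but not definite), so H is neither positive definite, negative definite, nor indefinite. The second-order test alone is inconclusive -> degen.
(Indeed, f is constant along the null direction of H through x*, so x* is not a strict local extremum.)

degen


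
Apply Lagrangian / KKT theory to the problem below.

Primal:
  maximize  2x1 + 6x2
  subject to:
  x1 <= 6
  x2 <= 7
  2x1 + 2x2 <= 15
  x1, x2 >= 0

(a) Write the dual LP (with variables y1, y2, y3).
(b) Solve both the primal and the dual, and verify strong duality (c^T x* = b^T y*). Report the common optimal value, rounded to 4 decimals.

The standard primal-dual pair for 'max c^T x s.t. A x <= b, x >= 0' is:
  Dual:  min b^T y  s.t.  A^T y >= c,  y >= 0.

So the dual LP is:
  minimize  6y1 + 7y2 + 15y3
  subject to:
    y1 + 2y3 >= 2
    y2 + 2y3 >= 6
    y1, y2, y3 >= 0

Solving the primal: x* = (0.5, 7).
  primal value c^T x* = 43.
Solving the dual: y* = (0, 4, 1).
  dual value b^T y* = 43.
Strong duality: c^T x* = b^T y*. Confirmed.

43


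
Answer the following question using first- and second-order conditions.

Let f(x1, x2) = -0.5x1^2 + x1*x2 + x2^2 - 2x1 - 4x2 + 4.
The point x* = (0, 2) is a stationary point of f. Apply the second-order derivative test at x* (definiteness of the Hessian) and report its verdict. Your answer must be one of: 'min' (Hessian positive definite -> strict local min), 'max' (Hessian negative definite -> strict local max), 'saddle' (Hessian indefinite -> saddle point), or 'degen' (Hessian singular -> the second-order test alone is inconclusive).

Compute the Hessian H = grad^2 f:
  H = [[-1, 1], [1, 2]]
Verify stationarity: grad f(x*) = H x* + g = (0, 0).
Eigenvalues of H: -1.3028, 2.3028.
Eigenvalues have mixed signs, so H is indefinite -> x* is a saddle point.

saddle


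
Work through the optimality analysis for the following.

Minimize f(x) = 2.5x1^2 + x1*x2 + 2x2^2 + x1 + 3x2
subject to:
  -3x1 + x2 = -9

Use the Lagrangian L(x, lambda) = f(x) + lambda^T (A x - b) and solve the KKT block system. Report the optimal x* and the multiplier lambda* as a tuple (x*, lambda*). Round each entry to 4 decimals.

Form the Lagrangian:
  L(x, lambda) = (1/2) x^T Q x + c^T x + lambda^T (A x - b)
Stationarity (grad_x L = 0): Q x + c + A^T lambda = 0.
Primal feasibility: A x = b.

This gives the KKT block system:
  [ Q   A^T ] [ x     ]   [-c ]
  [ A    0  ] [ lambda ] = [ b ]

Solving the linear system:
  x*      = (2.2766, -2.1702)
  lambda* = (3.4043)
  f(x*)   = 13.2021

x* = (2.2766, -2.1702), lambda* = (3.4043)


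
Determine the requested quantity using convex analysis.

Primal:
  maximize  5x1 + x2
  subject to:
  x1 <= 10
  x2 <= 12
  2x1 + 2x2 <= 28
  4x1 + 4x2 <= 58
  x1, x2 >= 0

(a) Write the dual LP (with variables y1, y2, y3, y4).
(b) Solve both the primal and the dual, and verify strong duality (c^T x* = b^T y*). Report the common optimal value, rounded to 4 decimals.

The standard primal-dual pair for 'max c^T x s.t. A x <= b, x >= 0' is:
  Dual:  min b^T y  s.t.  A^T y >= c,  y >= 0.

So the dual LP is:
  minimize  10y1 + 12y2 + 28y3 + 58y4
  subject to:
    y1 + 2y3 + 4y4 >= 5
    y2 + 2y3 + 4y4 >= 1
    y1, y2, y3, y4 >= 0

Solving the primal: x* = (10, 4).
  primal value c^T x* = 54.
Solving the dual: y* = (4, 0, 0.5, 0).
  dual value b^T y* = 54.
Strong duality: c^T x* = b^T y*. Confirmed.

54


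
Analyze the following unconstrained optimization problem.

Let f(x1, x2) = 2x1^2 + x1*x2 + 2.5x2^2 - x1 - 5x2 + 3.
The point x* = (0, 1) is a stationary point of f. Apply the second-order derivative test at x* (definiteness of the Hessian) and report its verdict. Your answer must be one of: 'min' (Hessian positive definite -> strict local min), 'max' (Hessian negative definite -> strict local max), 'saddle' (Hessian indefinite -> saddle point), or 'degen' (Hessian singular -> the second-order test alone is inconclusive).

Compute the Hessian H = grad^2 f:
  H = [[4, 1], [1, 5]]
Verify stationarity: grad f(x*) = H x* + g = (0, 0).
Eigenvalues of H: 3.382, 5.618.
Both eigenvalues > 0, so H is positive definite -> x* is a strict local min.

min


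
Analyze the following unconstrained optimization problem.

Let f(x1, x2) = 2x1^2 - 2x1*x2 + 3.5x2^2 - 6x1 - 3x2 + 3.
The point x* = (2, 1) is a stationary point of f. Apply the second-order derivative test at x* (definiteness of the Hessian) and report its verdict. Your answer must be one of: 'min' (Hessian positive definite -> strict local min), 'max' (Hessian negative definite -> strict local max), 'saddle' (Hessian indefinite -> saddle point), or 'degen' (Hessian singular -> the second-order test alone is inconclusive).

Compute the Hessian H = grad^2 f:
  H = [[4, -2], [-2, 7]]
Verify stationarity: grad f(x*) = H x* + g = (0, 0).
Eigenvalues of H: 3, 8.
Both eigenvalues > 0, so H is positive definite -> x* is a strict local min.

min


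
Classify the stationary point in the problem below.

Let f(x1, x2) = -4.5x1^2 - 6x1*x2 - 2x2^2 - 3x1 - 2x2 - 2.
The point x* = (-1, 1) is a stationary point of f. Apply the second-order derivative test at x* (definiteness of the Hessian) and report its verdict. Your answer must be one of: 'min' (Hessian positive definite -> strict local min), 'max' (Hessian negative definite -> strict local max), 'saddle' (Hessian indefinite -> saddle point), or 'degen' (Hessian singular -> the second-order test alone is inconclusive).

Compute the Hessian H = grad^2 f:
  H = [[-9, -6], [-6, -4]]
Verify stationarity: grad f(x*) = H x* + g = (0, 0).
Eigenvalues of H: -13, 0.
H has a zero eigenvalue (singular; negative semidefinite but not definite), so H is neither positive definite, negative definite, nor indefinite. The second-order test alone is inconclusive -> degen.
(Indeed, f is constant along the null direction of H through x*, so x* is not a strict local extremum.)

degen


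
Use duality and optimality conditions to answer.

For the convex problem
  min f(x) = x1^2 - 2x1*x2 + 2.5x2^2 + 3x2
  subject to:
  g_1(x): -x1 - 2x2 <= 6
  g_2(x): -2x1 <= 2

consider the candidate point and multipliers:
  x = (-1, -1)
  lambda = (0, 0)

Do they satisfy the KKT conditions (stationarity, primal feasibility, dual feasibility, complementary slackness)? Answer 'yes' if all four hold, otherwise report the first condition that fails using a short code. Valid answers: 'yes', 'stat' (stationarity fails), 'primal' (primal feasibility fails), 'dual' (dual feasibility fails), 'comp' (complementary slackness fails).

Gradient of f: grad f(x) = Q x + c = (0, 0)
Constraint values g_i(x) = a_i^T x - b_i:
  g_1((-1, -1)) = -3
  g_2((-1, -1)) = 0
Stationarity residual: grad f(x) + sum_i lambda_i a_i = (0, 0)
  -> stationarity OK
Primal feasibility (all g_i <= 0): OK
Dual feasibility (all lambda_i >= 0): OK
Complementary slackness (lambda_i * g_i(x) = 0 for all i): OK

Verdict: yes, KKT holds.

yes


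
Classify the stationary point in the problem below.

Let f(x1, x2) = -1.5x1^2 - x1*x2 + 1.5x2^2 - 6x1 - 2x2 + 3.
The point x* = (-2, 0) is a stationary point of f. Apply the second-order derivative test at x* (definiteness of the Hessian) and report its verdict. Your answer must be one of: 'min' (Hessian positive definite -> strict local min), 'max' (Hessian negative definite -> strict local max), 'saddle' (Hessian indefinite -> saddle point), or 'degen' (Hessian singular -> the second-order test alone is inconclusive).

Compute the Hessian H = grad^2 f:
  H = [[-3, -1], [-1, 3]]
Verify stationarity: grad f(x*) = H x* + g = (0, 0).
Eigenvalues of H: -3.1623, 3.1623.
Eigenvalues have mixed signs, so H is indefinite -> x* is a saddle point.

saddle


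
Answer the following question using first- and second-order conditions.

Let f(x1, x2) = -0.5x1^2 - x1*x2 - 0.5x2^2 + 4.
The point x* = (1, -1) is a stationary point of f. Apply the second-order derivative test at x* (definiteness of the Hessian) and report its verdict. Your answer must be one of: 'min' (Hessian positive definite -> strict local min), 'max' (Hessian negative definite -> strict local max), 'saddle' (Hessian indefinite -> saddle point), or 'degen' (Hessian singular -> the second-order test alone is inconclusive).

Compute the Hessian H = grad^2 f:
  H = [[-1, -1], [-1, -1]]
Verify stationarity: grad f(x*) = H x* + g = (0, 0).
Eigenvalues of H: -2, 0.
H has a zero eigenvalue (singular; negative semidefinite but not definite), so H is neither positive definite, negative definite, nor indefinite. The second-order test alone is inconclusive -> degen.
(Indeed, f is constant along the null direction of H through x*, so x* is not a strict local extremum.)

degen


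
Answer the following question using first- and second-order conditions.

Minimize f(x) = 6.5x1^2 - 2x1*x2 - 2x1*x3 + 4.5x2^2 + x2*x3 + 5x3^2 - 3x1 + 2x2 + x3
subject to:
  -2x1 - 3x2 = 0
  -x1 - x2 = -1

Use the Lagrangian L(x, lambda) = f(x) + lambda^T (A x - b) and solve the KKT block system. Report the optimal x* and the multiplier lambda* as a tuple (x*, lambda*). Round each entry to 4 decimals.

Form the Lagrangian:
  L(x, lambda) = (1/2) x^T Q x + c^T x + lambda^T (A x - b)
Stationarity (grad_x L = 0): Q x + c + A^T lambda = 0.
Primal feasibility: A x = b.

This gives the KKT block system:
  [ Q   A^T ] [ x     ]   [-c ]
  [ A    0  ] [ lambda ] = [ b ]

Solving the linear system:
  x*      = (3, -2, 0.7)
  lambda* = (-59.9, 158.4)
  f(x*)   = 73.05

x* = (3, -2, 0.7), lambda* = (-59.9, 158.4)


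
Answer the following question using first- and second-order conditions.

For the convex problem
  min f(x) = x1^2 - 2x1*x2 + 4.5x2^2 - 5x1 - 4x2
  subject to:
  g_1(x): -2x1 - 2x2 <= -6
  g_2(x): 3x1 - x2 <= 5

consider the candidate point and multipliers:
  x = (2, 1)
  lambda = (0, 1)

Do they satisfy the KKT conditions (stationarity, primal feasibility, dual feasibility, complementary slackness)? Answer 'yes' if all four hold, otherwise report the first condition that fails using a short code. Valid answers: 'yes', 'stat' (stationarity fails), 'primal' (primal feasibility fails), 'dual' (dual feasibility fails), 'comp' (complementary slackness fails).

Gradient of f: grad f(x) = Q x + c = (-3, 1)
Constraint values g_i(x) = a_i^T x - b_i:
  g_1((2, 1)) = 0
  g_2((2, 1)) = 0
Stationarity residual: grad f(x) + sum_i lambda_i a_i = (0, 0)
  -> stationarity OK
Primal feasibility (all g_i <= 0): OK
Dual feasibility (all lambda_i >= 0): OK
Complementary slackness (lambda_i * g_i(x) = 0 for all i): OK

Verdict: yes, KKT holds.

yes


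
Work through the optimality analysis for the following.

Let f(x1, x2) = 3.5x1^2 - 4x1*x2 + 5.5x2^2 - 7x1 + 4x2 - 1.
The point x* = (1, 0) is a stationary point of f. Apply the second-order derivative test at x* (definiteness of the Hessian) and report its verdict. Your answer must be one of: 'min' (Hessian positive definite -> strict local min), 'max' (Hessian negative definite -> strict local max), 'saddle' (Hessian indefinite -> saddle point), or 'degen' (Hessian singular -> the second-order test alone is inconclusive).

Compute the Hessian H = grad^2 f:
  H = [[7, -4], [-4, 11]]
Verify stationarity: grad f(x*) = H x* + g = (0, 0).
Eigenvalues of H: 4.5279, 13.4721.
Both eigenvalues > 0, so H is positive definite -> x* is a strict local min.

min


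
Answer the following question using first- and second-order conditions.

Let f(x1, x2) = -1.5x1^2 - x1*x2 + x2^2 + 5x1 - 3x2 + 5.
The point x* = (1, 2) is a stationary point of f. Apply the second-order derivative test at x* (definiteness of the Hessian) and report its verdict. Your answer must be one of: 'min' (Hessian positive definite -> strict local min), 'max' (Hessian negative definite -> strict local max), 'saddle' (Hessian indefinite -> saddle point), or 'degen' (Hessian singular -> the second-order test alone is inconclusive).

Compute the Hessian H = grad^2 f:
  H = [[-3, -1], [-1, 2]]
Verify stationarity: grad f(x*) = H x* + g = (0, 0).
Eigenvalues of H: -3.1926, 2.1926.
Eigenvalues have mixed signs, so H is indefinite -> x* is a saddle point.

saddle


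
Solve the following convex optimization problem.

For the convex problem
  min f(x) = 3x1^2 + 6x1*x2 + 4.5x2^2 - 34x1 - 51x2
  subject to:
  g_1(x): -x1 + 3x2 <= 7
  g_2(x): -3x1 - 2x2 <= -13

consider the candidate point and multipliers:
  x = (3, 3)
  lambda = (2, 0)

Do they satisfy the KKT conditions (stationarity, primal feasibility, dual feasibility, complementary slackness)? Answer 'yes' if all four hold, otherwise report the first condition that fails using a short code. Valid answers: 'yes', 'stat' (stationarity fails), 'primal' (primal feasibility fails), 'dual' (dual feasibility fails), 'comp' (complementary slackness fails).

Gradient of f: grad f(x) = Q x + c = (2, -6)
Constraint values g_i(x) = a_i^T x - b_i:
  g_1((3, 3)) = -1
  g_2((3, 3)) = -2
Stationarity residual: grad f(x) + sum_i lambda_i a_i = (0, 0)
  -> stationarity OK
Primal feasibility (all g_i <= 0): OK
Dual feasibility (all lambda_i >= 0): OK
Complementary slackness (lambda_i * g_i(x) = 0 for all i): FAILS

Verdict: the first failing condition is complementary_slackness -> comp.

comp


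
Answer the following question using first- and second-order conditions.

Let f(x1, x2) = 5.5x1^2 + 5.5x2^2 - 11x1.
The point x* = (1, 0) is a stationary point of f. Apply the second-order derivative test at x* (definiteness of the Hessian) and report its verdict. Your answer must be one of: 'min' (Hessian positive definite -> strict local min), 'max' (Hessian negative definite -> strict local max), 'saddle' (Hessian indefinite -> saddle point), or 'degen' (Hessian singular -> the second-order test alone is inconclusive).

Compute the Hessian H = grad^2 f:
  H = [[11, 0], [0, 11]]
Verify stationarity: grad f(x*) = H x* + g = (0, 0).
Eigenvalues of H: 11, 11.
Both eigenvalues > 0, so H is positive definite -> x* is a strict local min.

min


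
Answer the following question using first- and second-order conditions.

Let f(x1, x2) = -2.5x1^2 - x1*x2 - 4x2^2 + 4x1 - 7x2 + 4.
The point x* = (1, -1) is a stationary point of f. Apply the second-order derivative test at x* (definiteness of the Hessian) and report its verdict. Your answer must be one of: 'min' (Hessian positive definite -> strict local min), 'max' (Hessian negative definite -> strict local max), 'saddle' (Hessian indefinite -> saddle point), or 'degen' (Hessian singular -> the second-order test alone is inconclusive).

Compute the Hessian H = grad^2 f:
  H = [[-5, -1], [-1, -8]]
Verify stationarity: grad f(x*) = H x* + g = (0, 0).
Eigenvalues of H: -8.3028, -4.6972.
Both eigenvalues < 0, so H is negative definite -> x* is a strict local max.

max


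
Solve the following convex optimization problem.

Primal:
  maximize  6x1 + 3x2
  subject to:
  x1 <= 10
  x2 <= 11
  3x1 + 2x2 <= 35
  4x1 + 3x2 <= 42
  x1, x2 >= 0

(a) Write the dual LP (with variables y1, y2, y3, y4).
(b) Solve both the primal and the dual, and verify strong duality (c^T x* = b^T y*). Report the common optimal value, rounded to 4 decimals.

The standard primal-dual pair for 'max c^T x s.t. A x <= b, x >= 0' is:
  Dual:  min b^T y  s.t.  A^T y >= c,  y >= 0.

So the dual LP is:
  minimize  10y1 + 11y2 + 35y3 + 42y4
  subject to:
    y1 + 3y3 + 4y4 >= 6
    y2 + 2y3 + 3y4 >= 3
    y1, y2, y3, y4 >= 0

Solving the primal: x* = (10, 0.6667).
  primal value c^T x* = 62.
Solving the dual: y* = (2, 0, 0, 1).
  dual value b^T y* = 62.
Strong duality: c^T x* = b^T y*. Confirmed.

62


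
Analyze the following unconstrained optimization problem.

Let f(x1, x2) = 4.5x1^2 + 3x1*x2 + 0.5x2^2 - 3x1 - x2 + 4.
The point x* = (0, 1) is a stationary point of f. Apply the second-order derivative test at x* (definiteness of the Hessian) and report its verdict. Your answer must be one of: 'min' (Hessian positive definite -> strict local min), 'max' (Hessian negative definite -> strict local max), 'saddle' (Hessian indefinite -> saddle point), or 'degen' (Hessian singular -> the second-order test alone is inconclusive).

Compute the Hessian H = grad^2 f:
  H = [[9, 3], [3, 1]]
Verify stationarity: grad f(x*) = H x* + g = (0, 0).
Eigenvalues of H: 0, 10.
H has a zero eigenvalue (singular; positive semidefinite but not definite), so H is neither positive definite, negative definite, nor indefinite. The second-order test alone is inconclusive -> degen.
(Indeed, f is constant along the null direction of H through x*, so x* is not a strict local extremum.)

degen


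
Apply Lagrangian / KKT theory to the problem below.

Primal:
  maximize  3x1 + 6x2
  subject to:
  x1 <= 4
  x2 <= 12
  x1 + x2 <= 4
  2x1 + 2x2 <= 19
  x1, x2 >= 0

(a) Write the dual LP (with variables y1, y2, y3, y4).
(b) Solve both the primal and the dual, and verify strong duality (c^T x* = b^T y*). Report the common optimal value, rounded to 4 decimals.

The standard primal-dual pair for 'max c^T x s.t. A x <= b, x >= 0' is:
  Dual:  min b^T y  s.t.  A^T y >= c,  y >= 0.

So the dual LP is:
  minimize  4y1 + 12y2 + 4y3 + 19y4
  subject to:
    y1 + y3 + 2y4 >= 3
    y2 + y3 + 2y4 >= 6
    y1, y2, y3, y4 >= 0

Solving the primal: x* = (0, 4).
  primal value c^T x* = 24.
Solving the dual: y* = (0, 0, 6, 0).
  dual value b^T y* = 24.
Strong duality: c^T x* = b^T y*. Confirmed.

24


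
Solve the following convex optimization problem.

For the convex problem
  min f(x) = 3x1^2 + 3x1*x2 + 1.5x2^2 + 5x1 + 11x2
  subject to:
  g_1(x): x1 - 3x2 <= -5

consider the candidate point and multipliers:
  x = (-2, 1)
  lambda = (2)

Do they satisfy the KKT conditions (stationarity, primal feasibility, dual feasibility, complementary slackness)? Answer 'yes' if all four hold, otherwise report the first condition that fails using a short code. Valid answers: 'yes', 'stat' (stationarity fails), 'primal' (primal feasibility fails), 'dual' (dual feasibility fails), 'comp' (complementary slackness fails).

Gradient of f: grad f(x) = Q x + c = (-4, 8)
Constraint values g_i(x) = a_i^T x - b_i:
  g_1((-2, 1)) = 0
Stationarity residual: grad f(x) + sum_i lambda_i a_i = (-2, 2)
  -> stationarity FAILS
Primal feasibility (all g_i <= 0): OK
Dual feasibility (all lambda_i >= 0): OK
Complementary slackness (lambda_i * g_i(x) = 0 for all i): OK

Verdict: the first failing condition is stationarity -> stat.

stat


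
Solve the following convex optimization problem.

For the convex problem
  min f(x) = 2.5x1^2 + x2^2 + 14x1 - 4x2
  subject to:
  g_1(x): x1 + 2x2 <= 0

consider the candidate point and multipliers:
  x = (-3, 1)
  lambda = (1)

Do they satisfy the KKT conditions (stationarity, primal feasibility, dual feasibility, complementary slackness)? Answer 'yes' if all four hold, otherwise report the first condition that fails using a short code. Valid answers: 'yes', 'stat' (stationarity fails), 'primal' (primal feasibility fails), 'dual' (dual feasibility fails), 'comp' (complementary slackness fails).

Gradient of f: grad f(x) = Q x + c = (-1, -2)
Constraint values g_i(x) = a_i^T x - b_i:
  g_1((-3, 1)) = -1
Stationarity residual: grad f(x) + sum_i lambda_i a_i = (0, 0)
  -> stationarity OK
Primal feasibility (all g_i <= 0): OK
Dual feasibility (all lambda_i >= 0): OK
Complementary slackness (lambda_i * g_i(x) = 0 for all i): FAILS

Verdict: the first failing condition is complementary_slackness -> comp.

comp


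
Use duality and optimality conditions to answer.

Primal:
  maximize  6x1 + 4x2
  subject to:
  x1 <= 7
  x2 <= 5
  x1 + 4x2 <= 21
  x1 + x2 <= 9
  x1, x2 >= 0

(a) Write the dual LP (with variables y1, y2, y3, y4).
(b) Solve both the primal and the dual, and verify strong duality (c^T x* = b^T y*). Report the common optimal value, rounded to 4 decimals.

The standard primal-dual pair for 'max c^T x s.t. A x <= b, x >= 0' is:
  Dual:  min b^T y  s.t.  A^T y >= c,  y >= 0.

So the dual LP is:
  minimize  7y1 + 5y2 + 21y3 + 9y4
  subject to:
    y1 + y3 + y4 >= 6
    y2 + 4y3 + y4 >= 4
    y1, y2, y3, y4 >= 0

Solving the primal: x* = (7, 2).
  primal value c^T x* = 50.
Solving the dual: y* = (2, 0, 0, 4).
  dual value b^T y* = 50.
Strong duality: c^T x* = b^T y*. Confirmed.

50


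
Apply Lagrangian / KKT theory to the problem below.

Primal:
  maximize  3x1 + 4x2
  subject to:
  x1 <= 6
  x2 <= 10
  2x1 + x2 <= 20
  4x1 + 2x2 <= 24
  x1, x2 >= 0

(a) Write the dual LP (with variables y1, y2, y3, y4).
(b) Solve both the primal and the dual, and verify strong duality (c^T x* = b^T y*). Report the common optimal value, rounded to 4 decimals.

The standard primal-dual pair for 'max c^T x s.t. A x <= b, x >= 0' is:
  Dual:  min b^T y  s.t.  A^T y >= c,  y >= 0.

So the dual LP is:
  minimize  6y1 + 10y2 + 20y3 + 24y4
  subject to:
    y1 + 2y3 + 4y4 >= 3
    y2 + y3 + 2y4 >= 4
    y1, y2, y3, y4 >= 0

Solving the primal: x* = (1, 10).
  primal value c^T x* = 43.
Solving the dual: y* = (0, 2.5, 0, 0.75).
  dual value b^T y* = 43.
Strong duality: c^T x* = b^T y*. Confirmed.

43


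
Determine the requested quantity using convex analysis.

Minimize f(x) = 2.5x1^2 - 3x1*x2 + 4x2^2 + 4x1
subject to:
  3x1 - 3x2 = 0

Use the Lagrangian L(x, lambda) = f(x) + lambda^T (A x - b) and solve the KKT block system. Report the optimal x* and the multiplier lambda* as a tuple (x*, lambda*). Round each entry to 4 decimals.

Form the Lagrangian:
  L(x, lambda) = (1/2) x^T Q x + c^T x + lambda^T (A x - b)
Stationarity (grad_x L = 0): Q x + c + A^T lambda = 0.
Primal feasibility: A x = b.

This gives the KKT block system:
  [ Q   A^T ] [ x     ]   [-c ]
  [ A    0  ] [ lambda ] = [ b ]

Solving the linear system:
  x*      = (-0.5714, -0.5714)
  lambda* = (-0.9524)
  f(x*)   = -1.1429

x* = (-0.5714, -0.5714), lambda* = (-0.9524)


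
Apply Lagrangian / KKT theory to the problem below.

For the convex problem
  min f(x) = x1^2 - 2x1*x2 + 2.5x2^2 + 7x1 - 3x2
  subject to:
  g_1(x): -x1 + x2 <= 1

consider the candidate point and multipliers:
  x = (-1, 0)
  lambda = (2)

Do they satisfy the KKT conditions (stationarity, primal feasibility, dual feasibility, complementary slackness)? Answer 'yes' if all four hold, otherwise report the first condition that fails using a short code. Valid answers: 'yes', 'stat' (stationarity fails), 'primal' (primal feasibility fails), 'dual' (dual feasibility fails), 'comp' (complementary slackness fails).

Gradient of f: grad f(x) = Q x + c = (5, -1)
Constraint values g_i(x) = a_i^T x - b_i:
  g_1((-1, 0)) = 0
Stationarity residual: grad f(x) + sum_i lambda_i a_i = (3, 1)
  -> stationarity FAILS
Primal feasibility (all g_i <= 0): OK
Dual feasibility (all lambda_i >= 0): OK
Complementary slackness (lambda_i * g_i(x) = 0 for all i): OK

Verdict: the first failing condition is stationarity -> stat.

stat


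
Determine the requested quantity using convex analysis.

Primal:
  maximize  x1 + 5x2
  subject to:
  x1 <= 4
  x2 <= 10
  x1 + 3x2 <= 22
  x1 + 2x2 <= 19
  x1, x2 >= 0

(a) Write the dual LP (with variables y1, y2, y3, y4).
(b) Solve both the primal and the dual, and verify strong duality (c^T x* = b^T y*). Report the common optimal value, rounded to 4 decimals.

The standard primal-dual pair for 'max c^T x s.t. A x <= b, x >= 0' is:
  Dual:  min b^T y  s.t.  A^T y >= c,  y >= 0.

So the dual LP is:
  minimize  4y1 + 10y2 + 22y3 + 19y4
  subject to:
    y1 + y3 + y4 >= 1
    y2 + 3y3 + 2y4 >= 5
    y1, y2, y3, y4 >= 0

Solving the primal: x* = (0, 7.3333).
  primal value c^T x* = 36.6667.
Solving the dual: y* = (0, 0, 1.6667, 0).
  dual value b^T y* = 36.6667.
Strong duality: c^T x* = b^T y*. Confirmed.

36.6667


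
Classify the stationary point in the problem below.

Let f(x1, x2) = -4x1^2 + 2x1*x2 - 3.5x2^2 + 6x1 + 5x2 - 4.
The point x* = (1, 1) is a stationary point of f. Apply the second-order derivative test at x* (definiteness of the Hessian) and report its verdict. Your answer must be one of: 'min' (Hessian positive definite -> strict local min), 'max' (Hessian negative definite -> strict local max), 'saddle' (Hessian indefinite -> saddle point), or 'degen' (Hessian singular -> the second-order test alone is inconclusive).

Compute the Hessian H = grad^2 f:
  H = [[-8, 2], [2, -7]]
Verify stationarity: grad f(x*) = H x* + g = (0, 0).
Eigenvalues of H: -9.5616, -5.4384.
Both eigenvalues < 0, so H is negative definite -> x* is a strict local max.

max


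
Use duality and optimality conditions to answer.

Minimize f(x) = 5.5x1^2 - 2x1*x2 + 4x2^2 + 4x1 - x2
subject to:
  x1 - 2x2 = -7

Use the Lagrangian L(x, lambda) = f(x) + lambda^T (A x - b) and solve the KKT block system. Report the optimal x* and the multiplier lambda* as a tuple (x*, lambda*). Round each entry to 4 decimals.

Form the Lagrangian:
  L(x, lambda) = (1/2) x^T Q x + c^T x + lambda^T (A x - b)
Stationarity (grad_x L = 0): Q x + c + A^T lambda = 0.
Primal feasibility: A x = b.

This gives the KKT block system:
  [ Q   A^T ] [ x     ]   [-c ]
  [ A    0  ] [ lambda ] = [ b ]

Solving the linear system:
  x*      = (-0.9545, 3.0227)
  lambda* = (12.5455)
  f(x*)   = 40.4886

x* = (-0.9545, 3.0227), lambda* = (12.5455)


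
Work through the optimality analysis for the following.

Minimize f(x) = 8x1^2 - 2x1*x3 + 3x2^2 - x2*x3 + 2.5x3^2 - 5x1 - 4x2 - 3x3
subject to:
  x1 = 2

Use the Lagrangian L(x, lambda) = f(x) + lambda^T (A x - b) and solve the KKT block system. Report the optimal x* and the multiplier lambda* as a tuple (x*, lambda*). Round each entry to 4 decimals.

Form the Lagrangian:
  L(x, lambda) = (1/2) x^T Q x + c^T x + lambda^T (A x - b)
Stationarity (grad_x L = 0): Q x + c + A^T lambda = 0.
Primal feasibility: A x = b.

This gives the KKT block system:
  [ Q   A^T ] [ x     ]   [-c ]
  [ A    0  ] [ lambda ] = [ b ]

Solving the linear system:
  x*      = (2, 0.931, 1.5862)
  lambda* = (-23.8276)
  f(x*)   = 14.5862

x* = (2, 0.931, 1.5862), lambda* = (-23.8276)


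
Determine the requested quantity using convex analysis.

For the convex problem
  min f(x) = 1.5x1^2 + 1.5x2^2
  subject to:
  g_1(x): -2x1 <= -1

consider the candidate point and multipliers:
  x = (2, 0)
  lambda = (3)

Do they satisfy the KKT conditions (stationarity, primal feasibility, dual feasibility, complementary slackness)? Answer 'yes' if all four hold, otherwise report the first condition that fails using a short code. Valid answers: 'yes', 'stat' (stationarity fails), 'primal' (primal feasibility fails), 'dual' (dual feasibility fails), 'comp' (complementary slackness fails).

Gradient of f: grad f(x) = Q x + c = (6, 0)
Constraint values g_i(x) = a_i^T x - b_i:
  g_1((2, 0)) = -3
Stationarity residual: grad f(x) + sum_i lambda_i a_i = (0, 0)
  -> stationarity OK
Primal feasibility (all g_i <= 0): OK
Dual feasibility (all lambda_i >= 0): OK
Complementary slackness (lambda_i * g_i(x) = 0 for all i): FAILS

Verdict: the first failing condition is complementary_slackness -> comp.

comp


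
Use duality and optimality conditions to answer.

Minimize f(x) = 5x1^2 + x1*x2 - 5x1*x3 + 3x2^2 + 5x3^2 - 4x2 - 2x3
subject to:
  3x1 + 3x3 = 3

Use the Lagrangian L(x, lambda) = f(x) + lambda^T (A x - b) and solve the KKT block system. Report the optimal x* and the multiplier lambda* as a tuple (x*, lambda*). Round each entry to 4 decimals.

Form the Lagrangian:
  L(x, lambda) = (1/2) x^T Q x + c^T x + lambda^T (A x - b)
Stationarity (grad_x L = 0): Q x + c + A^T lambda = 0.
Primal feasibility: A x = b.

This gives the KKT block system:
  [ Q   A^T ] [ x     ]   [-c ]
  [ A    0  ] [ lambda ] = [ b ]

Solving the linear system:
  x*      = (0.4134, 0.5978, 0.5866)
  lambda* = (-0.5996)
  f(x*)   = -0.8827

x* = (0.4134, 0.5978, 0.5866), lambda* = (-0.5996)


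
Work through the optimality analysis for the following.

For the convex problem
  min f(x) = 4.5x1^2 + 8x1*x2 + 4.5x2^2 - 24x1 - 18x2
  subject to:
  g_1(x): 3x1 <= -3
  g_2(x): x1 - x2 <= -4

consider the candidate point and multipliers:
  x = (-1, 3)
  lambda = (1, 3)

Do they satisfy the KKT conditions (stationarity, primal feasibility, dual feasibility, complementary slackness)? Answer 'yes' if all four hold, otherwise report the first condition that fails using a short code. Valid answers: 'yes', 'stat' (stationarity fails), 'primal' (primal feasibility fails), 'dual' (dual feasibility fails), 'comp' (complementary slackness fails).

Gradient of f: grad f(x) = Q x + c = (-9, 1)
Constraint values g_i(x) = a_i^T x - b_i:
  g_1((-1, 3)) = 0
  g_2((-1, 3)) = 0
Stationarity residual: grad f(x) + sum_i lambda_i a_i = (-3, -2)
  -> stationarity FAILS
Primal feasibility (all g_i <= 0): OK
Dual feasibility (all lambda_i >= 0): OK
Complementary slackness (lambda_i * g_i(x) = 0 for all i): OK

Verdict: the first failing condition is stationarity -> stat.

stat


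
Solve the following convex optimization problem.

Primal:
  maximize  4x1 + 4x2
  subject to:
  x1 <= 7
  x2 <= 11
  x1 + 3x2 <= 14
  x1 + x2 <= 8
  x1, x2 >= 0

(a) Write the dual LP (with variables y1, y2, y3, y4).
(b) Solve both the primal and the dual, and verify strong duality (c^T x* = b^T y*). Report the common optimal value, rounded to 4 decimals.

The standard primal-dual pair for 'max c^T x s.t. A x <= b, x >= 0' is:
  Dual:  min b^T y  s.t.  A^T y >= c,  y >= 0.

So the dual LP is:
  minimize  7y1 + 11y2 + 14y3 + 8y4
  subject to:
    y1 + y3 + y4 >= 4
    y2 + 3y3 + y4 >= 4
    y1, y2, y3, y4 >= 0

Solving the primal: x* = (7, 1).
  primal value c^T x* = 32.
Solving the dual: y* = (0, 0, 0, 4).
  dual value b^T y* = 32.
Strong duality: c^T x* = b^T y*. Confirmed.

32


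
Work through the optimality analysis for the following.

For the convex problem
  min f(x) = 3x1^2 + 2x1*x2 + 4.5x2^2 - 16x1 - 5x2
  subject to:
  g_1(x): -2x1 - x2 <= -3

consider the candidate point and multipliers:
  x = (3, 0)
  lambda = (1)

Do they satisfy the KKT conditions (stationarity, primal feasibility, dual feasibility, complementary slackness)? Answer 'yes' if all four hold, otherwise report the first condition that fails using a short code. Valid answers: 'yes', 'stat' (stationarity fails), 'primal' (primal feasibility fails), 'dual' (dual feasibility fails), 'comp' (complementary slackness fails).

Gradient of f: grad f(x) = Q x + c = (2, 1)
Constraint values g_i(x) = a_i^T x - b_i:
  g_1((3, 0)) = -3
Stationarity residual: grad f(x) + sum_i lambda_i a_i = (0, 0)
  -> stationarity OK
Primal feasibility (all g_i <= 0): OK
Dual feasibility (all lambda_i >= 0): OK
Complementary slackness (lambda_i * g_i(x) = 0 for all i): FAILS

Verdict: the first failing condition is complementary_slackness -> comp.

comp


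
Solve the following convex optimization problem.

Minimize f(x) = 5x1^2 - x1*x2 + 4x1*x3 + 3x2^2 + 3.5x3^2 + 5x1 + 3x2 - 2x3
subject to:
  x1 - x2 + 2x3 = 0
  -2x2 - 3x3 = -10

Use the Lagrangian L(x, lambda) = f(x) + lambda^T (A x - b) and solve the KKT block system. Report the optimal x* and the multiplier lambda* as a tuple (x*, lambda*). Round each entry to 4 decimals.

Form the Lagrangian:
  L(x, lambda) = (1/2) x^T Q x + c^T x + lambda^T (A x - b)
Stationarity (grad_x L = 0): Q x + c + A^T lambda = 0.
Primal feasibility: A x = b.

This gives the KKT block system:
  [ Q   A^T ] [ x     ]   [-c ]
  [ A    0  ] [ lambda ] = [ b ]

Solving the linear system:
  x*      = (-1.6651, 2.1435, 1.9043)
  lambda* = (6.177, 5.6746)
  f(x*)   = 25.5215

x* = (-1.6651, 2.1435, 1.9043), lambda* = (6.177, 5.6746)


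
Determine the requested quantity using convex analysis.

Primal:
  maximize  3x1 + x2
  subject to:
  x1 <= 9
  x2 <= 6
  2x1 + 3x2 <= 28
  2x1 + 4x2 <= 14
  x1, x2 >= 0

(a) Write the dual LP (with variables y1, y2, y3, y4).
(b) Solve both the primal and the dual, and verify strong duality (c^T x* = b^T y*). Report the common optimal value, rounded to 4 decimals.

The standard primal-dual pair for 'max c^T x s.t. A x <= b, x >= 0' is:
  Dual:  min b^T y  s.t.  A^T y >= c,  y >= 0.

So the dual LP is:
  minimize  9y1 + 6y2 + 28y3 + 14y4
  subject to:
    y1 + 2y3 + 2y4 >= 3
    y2 + 3y3 + 4y4 >= 1
    y1, y2, y3, y4 >= 0

Solving the primal: x* = (7, 0).
  primal value c^T x* = 21.
Solving the dual: y* = (0, 0, 0, 1.5).
  dual value b^T y* = 21.
Strong duality: c^T x* = b^T y*. Confirmed.

21


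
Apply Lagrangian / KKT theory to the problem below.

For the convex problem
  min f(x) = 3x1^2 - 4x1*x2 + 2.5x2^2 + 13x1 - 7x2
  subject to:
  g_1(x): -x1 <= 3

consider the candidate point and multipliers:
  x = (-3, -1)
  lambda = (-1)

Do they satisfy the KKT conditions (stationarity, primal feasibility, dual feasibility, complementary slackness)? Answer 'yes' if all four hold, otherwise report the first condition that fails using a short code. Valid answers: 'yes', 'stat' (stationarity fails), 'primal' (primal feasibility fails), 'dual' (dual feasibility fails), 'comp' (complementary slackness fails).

Gradient of f: grad f(x) = Q x + c = (-1, 0)
Constraint values g_i(x) = a_i^T x - b_i:
  g_1((-3, -1)) = 0
Stationarity residual: grad f(x) + sum_i lambda_i a_i = (0, 0)
  -> stationarity OK
Primal feasibility (all g_i <= 0): OK
Dual feasibility (all lambda_i >= 0): FAILS
Complementary slackness (lambda_i * g_i(x) = 0 for all i): OK

Verdict: the first failing condition is dual_feasibility -> dual.

dual
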